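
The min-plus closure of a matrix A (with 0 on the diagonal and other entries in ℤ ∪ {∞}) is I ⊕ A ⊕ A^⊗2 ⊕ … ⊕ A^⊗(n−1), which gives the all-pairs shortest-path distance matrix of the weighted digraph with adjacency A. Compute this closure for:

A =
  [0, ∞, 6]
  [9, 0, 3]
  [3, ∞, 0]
Closure =
  [0, ∞, 6]
  [6, 0, 3]
  [3, ∞, 0]

This is the Floyd-Warshall all-pairs shortest-path computation. For each intermediate vertex k = 0, 1, …, 2, update dist[i][j] ← min(dist[i][j], dist[i][k] + dist[k][j]). The final matrix gives, for each (i, j), the minimum total weight of any directed path from i to j (possibly empty when i = j).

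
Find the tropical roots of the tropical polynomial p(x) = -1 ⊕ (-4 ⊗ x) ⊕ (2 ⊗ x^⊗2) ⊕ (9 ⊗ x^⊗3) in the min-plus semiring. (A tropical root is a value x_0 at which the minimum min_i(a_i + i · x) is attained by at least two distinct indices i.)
Roots: {-7, -6, 3}

Each tropical root is a break point of the lower envelope of the lines y = a_i + i · x (there are 4 lines, with slopes 0, 1, ..., 3). Only the lines that attain the minimum somewhere contribute to roots; other lines are dominated. Here the surviving (envelope) indices are i = 3, i = 2, i = 1, i = 0.
Intersections between consecutive envelope lines give the roots: for adjacent envelope indices i < j the intersection is x = (a_i − a_j) / (j − i). Reading off the sorted break points: {-7, -6, 3}.
Verification: at each break x_0, at least two indices attain the minimum of min_i(a_i + i · x_0).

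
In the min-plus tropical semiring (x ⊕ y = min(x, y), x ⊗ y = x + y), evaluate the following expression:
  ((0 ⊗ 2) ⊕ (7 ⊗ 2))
((0 ⊗ 2) ⊕ (7 ⊗ 2)) = 2

Expand innermost to outermost. Recall ⊕ takes the minimum of its arguments and ⊗ takes their sum. Working out the expression ((0 ⊗ 2) ⊕ (7 ⊗ 2)) gives 2.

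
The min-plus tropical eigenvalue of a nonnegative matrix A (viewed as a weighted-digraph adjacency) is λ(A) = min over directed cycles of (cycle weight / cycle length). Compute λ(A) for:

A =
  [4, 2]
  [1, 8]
λ(A) = 3/2

Enumerate directed cycles and compute their means (weight / length). Sample:
  cycle 0 → 0: weight = 4, length = 1, mean = 4/1 ≈ 4.000
  cycle 1 → 1: weight = 8, length = 1, mean = 8/1 ≈ 8.000
  cycle 0 → 1 → 0: weight = 3, length = 2, mean = 3/2 ≈ 1.500
  cycle 1 → 0 → 1: weight = 3, length = 2, mean = 3/2 ≈ 1.500
Minimum mean = 1.500, attained e.g. along the cycle 0 → 1 → 0 with weight 3 and length 2. So λ(A) = 3/2 = 3/2.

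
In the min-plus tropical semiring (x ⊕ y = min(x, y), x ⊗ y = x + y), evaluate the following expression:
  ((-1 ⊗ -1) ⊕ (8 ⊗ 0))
((-1 ⊗ -1) ⊕ (8 ⊗ 0)) = -2

Expand innermost to outermost. Recall ⊕ takes the minimum of its arguments and ⊗ takes their sum. Working out the expression ((-1 ⊗ -1) ⊕ (8 ⊗ 0)) gives -2.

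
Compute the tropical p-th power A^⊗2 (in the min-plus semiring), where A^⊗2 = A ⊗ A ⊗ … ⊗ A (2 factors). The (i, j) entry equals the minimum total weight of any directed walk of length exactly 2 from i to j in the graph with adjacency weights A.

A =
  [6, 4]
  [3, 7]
A^⊗2 =
  [7, 10]
  [9, 7]

Each entry (A^⊗2)_ij equals the minimum over all length-2 walks i = v_0 → v_1 → … → v_2 = j of Σ_t A[v_t][v_{t+1}]. For example, for (i, j) = (0, 1) we minimise over 2 possible intermediate vertex sequences; the minimum is 10, attained along the walk 0 → 0 → 1.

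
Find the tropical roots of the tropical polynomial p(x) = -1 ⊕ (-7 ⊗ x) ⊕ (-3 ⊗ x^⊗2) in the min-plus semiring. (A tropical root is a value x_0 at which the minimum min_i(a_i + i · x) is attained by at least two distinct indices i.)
Roots: {-4, 6}

Each tropical root is a break point of the lower envelope of the lines y = a_i + i · x (there are 3 lines, with slopes 0, 1, ..., 2). Only the lines that attain the minimum somewhere contribute to roots; other lines are dominated. Here the surviving (envelope) indices are i = 2, i = 1, i = 0.
Intersections between consecutive envelope lines give the roots: for adjacent envelope indices i < j the intersection is x = (a_i − a_j) / (j − i). Reading off the sorted break points: {-4, 6}.
Verification: at each break x_0, at least two indices attain the minimum of min_i(a_i + i · x_0).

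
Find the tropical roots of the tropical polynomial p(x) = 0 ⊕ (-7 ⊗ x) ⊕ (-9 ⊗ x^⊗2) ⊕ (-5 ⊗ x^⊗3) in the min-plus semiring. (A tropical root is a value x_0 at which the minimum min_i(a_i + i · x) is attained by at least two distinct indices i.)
Roots: {-4, 2, 7}

Each tropical root is a break point of the lower envelope of the lines y = a_i + i · x (there are 4 lines, with slopes 0, 1, ..., 3). Only the lines that attain the minimum somewhere contribute to roots; other lines are dominated. Here the surviving (envelope) indices are i = 3, i = 2, i = 1, i = 0.
Intersections between consecutive envelope lines give the roots: for adjacent envelope indices i < j the intersection is x = (a_i − a_j) / (j − i). Reading off the sorted break points: {-4, 2, 7}.
Verification: at each break x_0, at least two indices attain the minimum of min_i(a_i + i · x_0).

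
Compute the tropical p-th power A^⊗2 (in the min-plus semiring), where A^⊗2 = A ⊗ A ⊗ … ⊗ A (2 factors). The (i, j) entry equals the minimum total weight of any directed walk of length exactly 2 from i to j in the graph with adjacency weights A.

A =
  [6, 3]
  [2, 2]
A^⊗2 =
  [5, 5]
  [4, 4]

Each entry (A^⊗2)_ij equals the minimum over all length-2 walks i = v_0 → v_1 → … → v_2 = j of Σ_t A[v_t][v_{t+1}]. For example, for (i, j) = (0, 1) we minimise over 2 possible intermediate vertex sequences; the minimum is 5, attained along the walk 0 → 1 → 1.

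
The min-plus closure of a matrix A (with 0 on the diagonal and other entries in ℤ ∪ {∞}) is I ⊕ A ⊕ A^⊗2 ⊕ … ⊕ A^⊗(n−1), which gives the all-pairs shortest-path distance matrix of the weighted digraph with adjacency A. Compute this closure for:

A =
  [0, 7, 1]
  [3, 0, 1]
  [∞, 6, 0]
Closure =
  [0, 7, 1]
  [3, 0, 1]
  [9, 6, 0]

This is the Floyd-Warshall all-pairs shortest-path computation. For each intermediate vertex k = 0, 1, …, 2, update dist[i][j] ← min(dist[i][j], dist[i][k] + dist[k][j]). The final matrix gives, for each (i, j), the minimum total weight of any directed path from i to j (possibly empty when i = j).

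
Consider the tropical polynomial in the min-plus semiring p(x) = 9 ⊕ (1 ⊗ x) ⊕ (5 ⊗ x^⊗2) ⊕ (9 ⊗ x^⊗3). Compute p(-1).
p(-1) = 0

A tropical monomial a ⊗ x^⊗i evaluates to a + i · x. Evaluating each term at x = -1:
  Term 0 contributes 9 + 0 · -1 = 9
  Term 1 contributes 1 + 1 · -1 = 0
  Term 2 contributes 5 + 2 · -1 = 3
  Term 3 contributes 9 + 3 · -1 = 6
p(-1) = ⊕ of these = min[9, 0, 3, 6] = 0.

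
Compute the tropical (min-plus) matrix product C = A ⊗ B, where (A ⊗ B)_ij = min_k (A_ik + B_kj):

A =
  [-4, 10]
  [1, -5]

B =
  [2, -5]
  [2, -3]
A ⊗ B =
  [-2, -9]
  [-3, -8]

Apply the min-plus product entry-by-entry:
  C[0][0] = min over k of (A[0][0] + B[0][0] = -4 + 2 = -2, A[0][1] + B[1][0] = 10 + 2 = 12) = -2 (attained at k = 0)
  C[0][1] = min over k of (A[0][0] + B[0][1] = -4 + -5 = -9, A[0][1] + B[1][1] = 10 + -3 = 7) = -9 (attained at k = 0)
  C[1][0] = min over k of (A[1][0] + B[0][0] = 1 + 2 = 3, A[1][1] + B[1][0] = -5 + 2 = -3) = -3 (attained at k = 1)
  C[1][1] = min over k of (A[1][0] + B[0][1] = 1 + -5 = -4, A[1][1] + B[1][1] = -5 + -3 = -8) = -8 (attained at k = 1)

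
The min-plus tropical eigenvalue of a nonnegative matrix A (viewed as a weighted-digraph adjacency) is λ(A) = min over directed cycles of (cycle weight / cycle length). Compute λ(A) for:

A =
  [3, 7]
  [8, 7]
λ(A) = 3

Enumerate directed cycles and compute their means (weight / length). Sample:
  cycle 0 → 0: weight = 3, length = 1, mean = 3/1 ≈ 3.000
  cycle 1 → 1: weight = 7, length = 1, mean = 7/1 ≈ 7.000
  cycle 0 → 1 → 0: weight = 15, length = 2, mean = 15/2 ≈ 7.500
  cycle 1 → 0 → 1: weight = 15, length = 2, mean = 15/2 ≈ 7.500
Minimum mean = 3.000, attained e.g. along the cycle 0 → 0 with weight 3 and length 1. So λ(A) = 3/1 = 3.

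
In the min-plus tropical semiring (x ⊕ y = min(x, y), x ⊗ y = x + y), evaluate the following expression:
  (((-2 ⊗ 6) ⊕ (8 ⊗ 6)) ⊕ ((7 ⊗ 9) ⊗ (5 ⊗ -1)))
(((-2 ⊗ 6) ⊕ (8 ⊗ 6)) ⊕ ((7 ⊗ 9) ⊗ (5 ⊗ -1))) = 4

Expand innermost to outermost. Recall ⊕ takes the minimum of its arguments and ⊗ takes their sum. Working out the expression (((-2 ⊗ 6) ⊕ (8 ⊗ 6)) ⊕ ((7 ⊗ 9) ⊗ (5 ⊗ -1))) gives 4.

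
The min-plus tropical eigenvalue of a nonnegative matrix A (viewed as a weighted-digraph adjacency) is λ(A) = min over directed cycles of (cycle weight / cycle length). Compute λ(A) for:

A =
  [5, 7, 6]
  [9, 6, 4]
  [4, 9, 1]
λ(A) = 1

Enumerate directed cycles and compute their means (weight / length). Sample:
  cycle 0 → 0: weight = 5, length = 1, mean = 5/1 ≈ 5.000
  cycle 1 → 1: weight = 6, length = 1, mean = 6/1 ≈ 6.000
  cycle 2 → 2: weight = 1, length = 1, mean = 1/1 ≈ 1.000
  cycle 0 → 1 → 0: weight = 16, length = 2, mean = 16/2 ≈ 8.000
  cycle 0 → 2 → 0: weight = 10, length = 2, mean = 10/2 ≈ 5.000
  cycle 1 → 0 → 1: weight = 16, length = 2, mean = 16/2 ≈ 8.000
Minimum mean = 1.000, attained e.g. along the cycle 2 → 2 with weight 1 and length 1. So λ(A) = 1/1 = 1.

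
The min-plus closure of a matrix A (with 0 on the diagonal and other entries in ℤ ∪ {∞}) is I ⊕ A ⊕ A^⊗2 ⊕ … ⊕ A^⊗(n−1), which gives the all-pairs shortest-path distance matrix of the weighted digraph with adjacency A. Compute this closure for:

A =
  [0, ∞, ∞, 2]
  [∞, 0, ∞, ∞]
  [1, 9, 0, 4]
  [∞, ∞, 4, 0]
Closure =
  [0, 15, 6, 2]
  [∞, 0, ∞, ∞]
  [1, 9, 0, 3]
  [5, 13, 4, 0]

This is the Floyd-Warshall all-pairs shortest-path computation. For each intermediate vertex k = 0, 1, …, 3, update dist[i][j] ← min(dist[i][j], dist[i][k] + dist[k][j]). The final matrix gives, for each (i, j), the minimum total weight of any directed path from i to j (possibly empty when i = j).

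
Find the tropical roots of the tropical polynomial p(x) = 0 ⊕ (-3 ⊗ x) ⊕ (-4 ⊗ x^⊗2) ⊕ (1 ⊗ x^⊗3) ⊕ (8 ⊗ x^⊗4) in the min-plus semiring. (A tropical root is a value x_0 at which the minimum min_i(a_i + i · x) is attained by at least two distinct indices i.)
Roots: {-7, -5, 1, 3}

Each tropical root is a break point of the lower envelope of the lines y = a_i + i · x (there are 5 lines, with slopes 0, 1, ..., 4). Only the lines that attain the minimum somewhere contribute to roots; other lines are dominated. Here the surviving (envelope) indices are i = 4, i = 3, i = 2, i = 1, i = 0.
Intersections between consecutive envelope lines give the roots: for adjacent envelope indices i < j the intersection is x = (a_i − a_j) / (j − i). Reading off the sorted break points: {-7, -5, 1, 3}.
Verification: at each break x_0, at least two indices attain the minimum of min_i(a_i + i · x_0).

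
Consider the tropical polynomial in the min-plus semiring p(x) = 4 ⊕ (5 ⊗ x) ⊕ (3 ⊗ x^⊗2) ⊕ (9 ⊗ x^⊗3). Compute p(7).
p(7) = 4

A tropical monomial a ⊗ x^⊗i evaluates to a + i · x. Evaluating each term at x = 7:
  Term 0 contributes 4 + 0 · 7 = 4
  Term 1 contributes 5 + 1 · 7 = 12
  Term 2 contributes 3 + 2 · 7 = 17
  Term 3 contributes 9 + 3 · 7 = 30
p(7) = ⊕ of these = min[4, 12, 17, 30] = 4.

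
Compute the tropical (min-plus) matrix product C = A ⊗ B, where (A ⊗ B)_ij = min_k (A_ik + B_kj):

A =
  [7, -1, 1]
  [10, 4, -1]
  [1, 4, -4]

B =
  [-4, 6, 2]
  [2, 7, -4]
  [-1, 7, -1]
A ⊗ B =
  [0, 6, -5]
  [-2, 6, -2]
  [-5, 3, -5]

Apply the min-plus product entry-by-entry:
  C[0][0] = min over k of (A[0][0] + B[0][0] = 7 + -4 = 3, A[0][1] + B[1][0] = -1 + 2 = 1, A[0][2] + B[2][0] = 1 + -1 = 0) = 0 (attained at k = 2)
  C[0][1] = min over k of (A[0][0] + B[0][1] = 7 + 6 = 13, A[0][1] + B[1][1] = -1 + 7 = 6, A[0][2] + B[2][1] = 1 + 7 = 8) = 6 (attained at k = 1)
  C[0][2] = min over k of (A[0][0] + B[0][2] = 7 + 2 = 9, A[0][1] + B[1][2] = -1 + -4 = -5, A[0][2] + B[2][2] = 1 + -1 = 0) = -5 (attained at k = 1)
  C[1][0] = min over k of (A[1][0] + B[0][0] = 10 + -4 = 6, A[1][1] + B[1][0] = 4 + 2 = 6, A[1][2] + B[2][0] = -1 + -1 = -2) = -2 (attained at k = 2)
  C[1][1] = min over k of (A[1][0] + B[0][1] = 10 + 6 = 16, A[1][1] + B[1][1] = 4 + 7 = 11, A[1][2] + B[2][1] = -1 + 7 = 6) = 6 (attained at k = 2)
  C[1][2] = min over k of (A[1][0] + B[0][2] = 10 + 2 = 12, A[1][1] + B[1][2] = 4 + -4 = 0, A[1][2] + B[2][2] = -1 + -1 = -2) = -2 (attained at k = 2)
  C[2][0] = min over k of (A[2][0] + B[0][0] = 1 + -4 = -3, A[2][1] + B[1][0] = 4 + 2 = 6, A[2][2] + B[2][0] = -4 + -1 = -5) = -5 (attained at k = 2)
  C[2][1] = min over k of (A[2][0] + B[0][1] = 1 + 6 = 7, A[2][1] + B[1][1] = 4 + 7 = 11, A[2][2] + B[2][1] = -4 + 7 = 3) = 3 (attained at k = 2)
  C[2][2] = min over k of (A[2][0] + B[0][2] = 1 + 2 = 3, A[2][1] + B[1][2] = 4 + -4 = 0, A[2][2] + B[2][2] = -4 + -1 = -5) = -5 (attained at k = 2)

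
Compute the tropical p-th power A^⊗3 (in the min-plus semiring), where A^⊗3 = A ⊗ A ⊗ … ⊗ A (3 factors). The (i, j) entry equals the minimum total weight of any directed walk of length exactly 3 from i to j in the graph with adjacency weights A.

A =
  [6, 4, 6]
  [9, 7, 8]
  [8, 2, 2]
A^⊗3 =
  [16, 10, 10]
  [18, 12, 12]
  [12, 6, 6]

Each entry (A^⊗3)_ij equals the minimum over all length-3 walks i = v_0 → v_1 → … → v_3 = j of Σ_t A[v_t][v_{t+1}]. For example, for (i, j) = (0, 2) we minimise over 9 possible intermediate vertex sequences; the minimum is 10, attained along the walk 0 → 2 → 2 → 2.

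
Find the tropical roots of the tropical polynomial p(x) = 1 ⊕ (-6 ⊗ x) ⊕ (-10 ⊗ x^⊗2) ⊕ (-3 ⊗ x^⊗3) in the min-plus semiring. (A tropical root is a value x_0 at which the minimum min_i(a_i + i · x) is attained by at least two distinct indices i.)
Roots: {-7, 4, 7}

Each tropical root is a break point of the lower envelope of the lines y = a_i + i · x (there are 4 lines, with slopes 0, 1, ..., 3). Only the lines that attain the minimum somewhere contribute to roots; other lines are dominated. Here the surviving (envelope) indices are i = 3, i = 2, i = 1, i = 0.
Intersections between consecutive envelope lines give the roots: for adjacent envelope indices i < j the intersection is x = (a_i − a_j) / (j − i). Reading off the sorted break points: {-7, 4, 7}.
Verification: at each break x_0, at least two indices attain the minimum of min_i(a_i + i · x_0).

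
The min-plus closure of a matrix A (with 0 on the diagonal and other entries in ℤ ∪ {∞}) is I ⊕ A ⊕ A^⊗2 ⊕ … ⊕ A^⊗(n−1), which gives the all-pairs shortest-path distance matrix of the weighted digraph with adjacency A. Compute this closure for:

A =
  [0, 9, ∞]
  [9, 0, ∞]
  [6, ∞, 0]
Closure =
  [0, 9, ∞]
  [9, 0, ∞]
  [6, 15, 0]

This is the Floyd-Warshall all-pairs shortest-path computation. For each intermediate vertex k = 0, 1, …, 2, update dist[i][j] ← min(dist[i][j], dist[i][k] + dist[k][j]). The final matrix gives, for each (i, j), the minimum total weight of any directed path from i to j (possibly empty when i = j).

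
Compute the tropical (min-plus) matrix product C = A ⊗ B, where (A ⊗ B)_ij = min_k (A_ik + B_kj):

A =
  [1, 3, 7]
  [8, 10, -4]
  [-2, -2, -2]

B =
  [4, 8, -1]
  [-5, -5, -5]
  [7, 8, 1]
A ⊗ B =
  [-2, -2, -2]
  [3, 4, -3]
  [-7, -7, -7]

Apply the min-plus product entry-by-entry:
  C[0][0] = min over k of (A[0][0] + B[0][0] = 1 + 4 = 5, A[0][1] + B[1][0] = 3 + -5 = -2, A[0][2] + B[2][0] = 7 + 7 = 14) = -2 (attained at k = 1)
  C[0][1] = min over k of (A[0][0] + B[0][1] = 1 + 8 = 9, A[0][1] + B[1][1] = 3 + -5 = -2, A[0][2] + B[2][1] = 7 + 8 = 15) = -2 (attained at k = 1)
  C[0][2] = min over k of (A[0][0] + B[0][2] = 1 + -1 = 0, A[0][1] + B[1][2] = 3 + -5 = -2, A[0][2] + B[2][2] = 7 + 1 = 8) = -2 (attained at k = 1)
  C[1][0] = min over k of (A[1][0] + B[0][0] = 8 + 4 = 12, A[1][1] + B[1][0] = 10 + -5 = 5, A[1][2] + B[2][0] = -4 + 7 = 3) = 3 (attained at k = 2)
  C[1][1] = min over k of (A[1][0] + B[0][1] = 8 + 8 = 16, A[1][1] + B[1][1] = 10 + -5 = 5, A[1][2] + B[2][1] = -4 + 8 = 4) = 4 (attained at k = 2)
  C[1][2] = min over k of (A[1][0] + B[0][2] = 8 + -1 = 7, A[1][1] + B[1][2] = 10 + -5 = 5, A[1][2] + B[2][2] = -4 + 1 = -3) = -3 (attained at k = 2)
  C[2][0] = min over k of (A[2][0] + B[0][0] = -2 + 4 = 2, A[2][1] + B[1][0] = -2 + -5 = -7, A[2][2] + B[2][0] = -2 + 7 = 5) = -7 (attained at k = 1)
  C[2][1] = min over k of (A[2][0] + B[0][1] = -2 + 8 = 6, A[2][1] + B[1][1] = -2 + -5 = -7, A[2][2] + B[2][1] = -2 + 8 = 6) = -7 (attained at k = 1)
  C[2][2] = min over k of (A[2][0] + B[0][2] = -2 + -1 = -3, A[2][1] + B[1][2] = -2 + -5 = -7, A[2][2] + B[2][2] = -2 + 1 = -1) = -7 (attained at k = 1)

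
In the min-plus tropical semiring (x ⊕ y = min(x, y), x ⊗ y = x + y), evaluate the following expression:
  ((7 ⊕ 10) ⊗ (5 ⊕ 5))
((7 ⊕ 10) ⊗ (5 ⊕ 5)) = 12

Expand innermost to outermost. Recall ⊕ takes the minimum of its arguments and ⊗ takes their sum. Working out the expression ((7 ⊕ 10) ⊗ (5 ⊕ 5)) gives 12.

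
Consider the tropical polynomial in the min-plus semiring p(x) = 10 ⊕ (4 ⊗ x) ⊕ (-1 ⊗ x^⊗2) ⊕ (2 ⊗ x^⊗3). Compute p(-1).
p(-1) = -3

A tropical monomial a ⊗ x^⊗i evaluates to a + i · x. Evaluating each term at x = -1:
  Term 0 contributes 10 + 0 · -1 = 10
  Term 1 contributes 4 + 1 · -1 = 3
  Term 2 contributes -1 + 2 · -1 = -3
  Term 3 contributes 2 + 3 · -1 = -1
p(-1) = ⊕ of these = min[10, 3, -3, -1] = -3.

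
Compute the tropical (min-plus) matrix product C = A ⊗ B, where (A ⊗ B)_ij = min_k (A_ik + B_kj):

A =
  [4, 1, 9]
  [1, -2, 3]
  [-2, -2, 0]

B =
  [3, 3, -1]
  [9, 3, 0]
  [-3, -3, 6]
A ⊗ B =
  [6, 4, 1]
  [0, 0, -2]
  [-3, -3, -3]

Apply the min-plus product entry-by-entry:
  C[0][0] = min over k of (A[0][0] + B[0][0] = 4 + 3 = 7, A[0][1] + B[1][0] = 1 + 9 = 10, A[0][2] + B[2][0] = 9 + -3 = 6) = 6 (attained at k = 2)
  C[0][1] = min over k of (A[0][0] + B[0][1] = 4 + 3 = 7, A[0][1] + B[1][1] = 1 + 3 = 4, A[0][2] + B[2][1] = 9 + -3 = 6) = 4 (attained at k = 1)
  C[0][2] = min over k of (A[0][0] + B[0][2] = 4 + -1 = 3, A[0][1] + B[1][2] = 1 + 0 = 1, A[0][2] + B[2][2] = 9 + 6 = 15) = 1 (attained at k = 1)
  C[1][0] = min over k of (A[1][0] + B[0][0] = 1 + 3 = 4, A[1][1] + B[1][0] = -2 + 9 = 7, A[1][2] + B[2][0] = 3 + -3 = 0) = 0 (attained at k = 2)
  C[1][1] = min over k of (A[1][0] + B[0][1] = 1 + 3 = 4, A[1][1] + B[1][1] = -2 + 3 = 1, A[1][2] + B[2][1] = 3 + -3 = 0) = 0 (attained at k = 2)
  C[1][2] = min over k of (A[1][0] + B[0][2] = 1 + -1 = 0, A[1][1] + B[1][2] = -2 + 0 = -2, A[1][2] + B[2][2] = 3 + 6 = 9) = -2 (attained at k = 1)
  C[2][0] = min over k of (A[2][0] + B[0][0] = -2 + 3 = 1, A[2][1] + B[1][0] = -2 + 9 = 7, A[2][2] + B[2][0] = 0 + -3 = -3) = -3 (attained at k = 2)
  C[2][1] = min over k of (A[2][0] + B[0][1] = -2 + 3 = 1, A[2][1] + B[1][1] = -2 + 3 = 1, A[2][2] + B[2][1] = 0 + -3 = -3) = -3 (attained at k = 2)
  C[2][2] = min over k of (A[2][0] + B[0][2] = -2 + -1 = -3, A[2][1] + B[1][2] = -2 + 0 = -2, A[2][2] + B[2][2] = 0 + 6 = 6) = -3 (attained at k = 0)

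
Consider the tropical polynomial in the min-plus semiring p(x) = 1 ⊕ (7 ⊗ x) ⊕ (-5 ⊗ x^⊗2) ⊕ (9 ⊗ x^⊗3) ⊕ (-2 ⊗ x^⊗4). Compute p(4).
p(4) = 1

A tropical monomial a ⊗ x^⊗i evaluates to a + i · x. Evaluating each term at x = 4:
  Term 0 contributes 1 + 0 · 4 = 1
  Term 1 contributes 7 + 1 · 4 = 11
  Term 2 contributes -5 + 2 · 4 = 3
  Term 3 contributes 9 + 3 · 4 = 21
  Term 4 contributes -2 + 4 · 4 = 14
p(4) = ⊕ of these = min[1, 11, 3, 21, 14] = 1.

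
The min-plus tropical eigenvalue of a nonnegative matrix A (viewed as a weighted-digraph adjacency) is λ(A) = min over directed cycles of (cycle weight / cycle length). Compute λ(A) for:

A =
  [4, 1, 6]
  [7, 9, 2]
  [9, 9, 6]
λ(A) = 4

Enumerate directed cycles and compute their means (weight / length). Sample:
  cycle 0 → 0: weight = 4, length = 1, mean = 4/1 ≈ 4.000
  cycle 1 → 1: weight = 9, length = 1, mean = 9/1 ≈ 9.000
  cycle 2 → 2: weight = 6, length = 1, mean = 6/1 ≈ 6.000
  cycle 0 → 1 → 0: weight = 8, length = 2, mean = 8/2 ≈ 4.000
  cycle 0 → 2 → 0: weight = 15, length = 2, mean = 15/2 ≈ 7.500
  cycle 1 → 0 → 1: weight = 8, length = 2, mean = 8/2 ≈ 4.000
Minimum mean = 4.000, attained e.g. along the cycle 0 → 0 with weight 4 and length 1. So λ(A) = 4/1 = 4.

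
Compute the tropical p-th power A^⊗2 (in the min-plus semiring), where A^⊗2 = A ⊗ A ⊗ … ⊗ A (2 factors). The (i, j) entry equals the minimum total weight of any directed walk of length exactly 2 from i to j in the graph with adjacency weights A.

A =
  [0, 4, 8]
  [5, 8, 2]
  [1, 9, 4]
A^⊗2 =
  [0, 4, 6]
  [3, 9, 6]
  [1, 5, 8]

Each entry (A^⊗2)_ij equals the minimum over all length-2 walks i = v_0 → v_1 → … → v_2 = j of Σ_t A[v_t][v_{t+1}]. For example, for (i, j) = (0, 2) we minimise over 3 possible intermediate vertex sequences; the minimum is 6, attained along the walk 0 → 1 → 2.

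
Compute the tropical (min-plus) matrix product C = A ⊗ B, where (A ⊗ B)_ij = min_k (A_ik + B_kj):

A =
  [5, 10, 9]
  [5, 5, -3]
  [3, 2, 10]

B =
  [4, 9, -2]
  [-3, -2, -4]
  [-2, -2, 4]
A ⊗ B =
  [7, 7, 3]
  [-5, -5, 1]
  [-1, 0, -2]

Apply the min-plus product entry-by-entry:
  C[0][0] = min over k of (A[0][0] + B[0][0] = 5 + 4 = 9, A[0][1] + B[1][0] = 10 + -3 = 7, A[0][2] + B[2][0] = 9 + -2 = 7) = 7 (attained at k = 1)
  C[0][1] = min over k of (A[0][0] + B[0][1] = 5 + 9 = 14, A[0][1] + B[1][1] = 10 + -2 = 8, A[0][2] + B[2][1] = 9 + -2 = 7) = 7 (attained at k = 2)
  C[0][2] = min over k of (A[0][0] + B[0][2] = 5 + -2 = 3, A[0][1] + B[1][2] = 10 + -4 = 6, A[0][2] + B[2][2] = 9 + 4 = 13) = 3 (attained at k = 0)
  C[1][0] = min over k of (A[1][0] + B[0][0] = 5 + 4 = 9, A[1][1] + B[1][0] = 5 + -3 = 2, A[1][2] + B[2][0] = -3 + -2 = -5) = -5 (attained at k = 2)
  C[1][1] = min over k of (A[1][0] + B[0][1] = 5 + 9 = 14, A[1][1] + B[1][1] = 5 + -2 = 3, A[1][2] + B[2][1] = -3 + -2 = -5) = -5 (attained at k = 2)
  C[1][2] = min over k of (A[1][0] + B[0][2] = 5 + -2 = 3, A[1][1] + B[1][2] = 5 + -4 = 1, A[1][2] + B[2][2] = -3 + 4 = 1) = 1 (attained at k = 1)
  C[2][0] = min over k of (A[2][0] + B[0][0] = 3 + 4 = 7, A[2][1] + B[1][0] = 2 + -3 = -1, A[2][2] + B[2][0] = 10 + -2 = 8) = -1 (attained at k = 1)
  C[2][1] = min over k of (A[2][0] + B[0][1] = 3 + 9 = 12, A[2][1] + B[1][1] = 2 + -2 = 0, A[2][2] + B[2][1] = 10 + -2 = 8) = 0 (attained at k = 1)
  C[2][2] = min over k of (A[2][0] + B[0][2] = 3 + -2 = 1, A[2][1] + B[1][2] = 2 + -4 = -2, A[2][2] + B[2][2] = 10 + 4 = 14) = -2 (attained at k = 1)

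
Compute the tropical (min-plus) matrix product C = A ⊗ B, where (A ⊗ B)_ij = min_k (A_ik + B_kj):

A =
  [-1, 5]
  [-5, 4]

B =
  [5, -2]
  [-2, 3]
A ⊗ B =
  [3, -3]
  [0, -7]

Apply the min-plus product entry-by-entry:
  C[0][0] = min over k of (A[0][0] + B[0][0] = -1 + 5 = 4, A[0][1] + B[1][0] = 5 + -2 = 3) = 3 (attained at k = 1)
  C[0][1] = min over k of (A[0][0] + B[0][1] = -1 + -2 = -3, A[0][1] + B[1][1] = 5 + 3 = 8) = -3 (attained at k = 0)
  C[1][0] = min over k of (A[1][0] + B[0][0] = -5 + 5 = 0, A[1][1] + B[1][0] = 4 + -2 = 2) = 0 (attained at k = 0)
  C[1][1] = min over k of (A[1][0] + B[0][1] = -5 + -2 = -7, A[1][1] + B[1][1] = 4 + 3 = 7) = -7 (attained at k = 0)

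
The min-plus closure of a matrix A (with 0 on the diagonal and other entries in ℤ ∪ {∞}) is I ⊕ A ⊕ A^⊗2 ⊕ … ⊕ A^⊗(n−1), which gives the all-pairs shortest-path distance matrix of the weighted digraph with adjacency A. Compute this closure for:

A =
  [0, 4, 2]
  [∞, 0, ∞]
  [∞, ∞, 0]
Closure =
  [0, 4, 2]
  [∞, 0, ∞]
  [∞, ∞, 0]

This is the Floyd-Warshall all-pairs shortest-path computation. For each intermediate vertex k = 0, 1, …, 2, update dist[i][j] ← min(dist[i][j], dist[i][k] + dist[k][j]). The final matrix gives, for each (i, j), the minimum total weight of any directed path from i to j (possibly empty when i = j).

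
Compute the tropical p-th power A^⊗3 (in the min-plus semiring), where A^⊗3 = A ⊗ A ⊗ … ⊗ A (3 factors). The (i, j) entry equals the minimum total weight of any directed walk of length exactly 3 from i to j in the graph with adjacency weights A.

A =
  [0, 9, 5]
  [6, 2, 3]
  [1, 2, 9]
A^⊗3 =
  [0, 7, 5]
  [4, 6, 7]
  [1, 6, 6]

Each entry (A^⊗3)_ij equals the minimum over all length-3 walks i = v_0 → v_1 → … → v_3 = j of Σ_t A[v_t][v_{t+1}]. For example, for (i, j) = (0, 2) we minimise over 9 possible intermediate vertex sequences; the minimum is 5, attained along the walk 0 → 0 → 0 → 2.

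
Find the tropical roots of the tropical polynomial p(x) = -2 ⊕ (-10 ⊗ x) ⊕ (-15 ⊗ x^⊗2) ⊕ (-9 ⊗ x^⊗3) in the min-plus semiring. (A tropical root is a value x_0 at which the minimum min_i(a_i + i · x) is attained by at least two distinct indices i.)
Roots: {-6, 5, 8}

Each tropical root is a break point of the lower envelope of the lines y = a_i + i · x (there are 4 lines, with slopes 0, 1, ..., 3). Only the lines that attain the minimum somewhere contribute to roots; other lines are dominated. Here the surviving (envelope) indices are i = 3, i = 2, i = 1, i = 0.
Intersections between consecutive envelope lines give the roots: for adjacent envelope indices i < j the intersection is x = (a_i − a_j) / (j − i). Reading off the sorted break points: {-6, 5, 8}.
Verification: at each break x_0, at least two indices attain the minimum of min_i(a_i + i · x_0).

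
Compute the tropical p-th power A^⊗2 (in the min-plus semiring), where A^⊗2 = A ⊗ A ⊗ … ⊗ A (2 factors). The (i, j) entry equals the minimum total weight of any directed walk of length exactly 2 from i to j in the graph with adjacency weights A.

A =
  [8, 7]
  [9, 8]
A^⊗2 =
  [16, 15]
  [17, 16]

Each entry (A^⊗2)_ij equals the minimum over all length-2 walks i = v_0 → v_1 → … → v_2 = j of Σ_t A[v_t][v_{t+1}]. For example, for (i, j) = (0, 1) we minimise over 2 possible intermediate vertex sequences; the minimum is 15, attained along the walk 0 → 0 → 1.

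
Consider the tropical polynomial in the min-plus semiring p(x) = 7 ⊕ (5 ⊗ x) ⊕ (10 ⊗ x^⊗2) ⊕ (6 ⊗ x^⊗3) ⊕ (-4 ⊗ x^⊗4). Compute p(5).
p(5) = 7

A tropical monomial a ⊗ x^⊗i evaluates to a + i · x. Evaluating each term at x = 5:
  Term 0 contributes 7 + 0 · 5 = 7
  Term 1 contributes 5 + 1 · 5 = 10
  Term 2 contributes 10 + 2 · 5 = 20
  Term 3 contributes 6 + 3 · 5 = 21
  Term 4 contributes -4 + 4 · 5 = 16
p(5) = ⊕ of these = min[7, 10, 20, 21, 16] = 7.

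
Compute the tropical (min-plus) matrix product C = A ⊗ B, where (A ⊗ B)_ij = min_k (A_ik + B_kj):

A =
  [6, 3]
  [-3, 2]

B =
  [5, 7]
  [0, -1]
A ⊗ B =
  [3, 2]
  [2, 1]

Apply the min-plus product entry-by-entry:
  C[0][0] = min over k of (A[0][0] + B[0][0] = 6 + 5 = 11, A[0][1] + B[1][0] = 3 + 0 = 3) = 3 (attained at k = 1)
  C[0][1] = min over k of (A[0][0] + B[0][1] = 6 + 7 = 13, A[0][1] + B[1][1] = 3 + -1 = 2) = 2 (attained at k = 1)
  C[1][0] = min over k of (A[1][0] + B[0][0] = -3 + 5 = 2, A[1][1] + B[1][0] = 2 + 0 = 2) = 2 (attained at k = 0)
  C[1][1] = min over k of (A[1][0] + B[0][1] = -3 + 7 = 4, A[1][1] + B[1][1] = 2 + -1 = 1) = 1 (attained at k = 1)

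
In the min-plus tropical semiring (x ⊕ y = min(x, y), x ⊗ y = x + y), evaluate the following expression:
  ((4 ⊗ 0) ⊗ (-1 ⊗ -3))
((4 ⊗ 0) ⊗ (-1 ⊗ -3)) = 0

Expand innermost to outermost. Recall ⊕ takes the minimum of its arguments and ⊗ takes their sum. Working out the expression ((4 ⊗ 0) ⊗ (-1 ⊗ -3)) gives 0.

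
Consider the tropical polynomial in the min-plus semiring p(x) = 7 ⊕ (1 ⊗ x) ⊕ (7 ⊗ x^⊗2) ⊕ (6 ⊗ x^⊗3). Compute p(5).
p(5) = 6

A tropical monomial a ⊗ x^⊗i evaluates to a + i · x. Evaluating each term at x = 5:
  Term 0 contributes 7 + 0 · 5 = 7
  Term 1 contributes 1 + 1 · 5 = 6
  Term 2 contributes 7 + 2 · 5 = 17
  Term 3 contributes 6 + 3 · 5 = 21
p(5) = ⊕ of these = min[7, 6, 17, 21] = 6.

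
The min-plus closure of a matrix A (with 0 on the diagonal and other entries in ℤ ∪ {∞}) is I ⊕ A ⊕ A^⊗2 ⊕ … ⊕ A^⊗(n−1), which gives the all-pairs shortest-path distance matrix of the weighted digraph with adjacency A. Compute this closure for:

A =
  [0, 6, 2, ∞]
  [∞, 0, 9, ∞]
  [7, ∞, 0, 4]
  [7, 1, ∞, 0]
Closure =
  [0, 6, 2, 6]
  [16, 0, 9, 13]
  [7, 5, 0, 4]
  [7, 1, 9, 0]

This is the Floyd-Warshall all-pairs shortest-path computation. For each intermediate vertex k = 0, 1, …, 3, update dist[i][j] ← min(dist[i][j], dist[i][k] + dist[k][j]). The final matrix gives, for each (i, j), the minimum total weight of any directed path from i to j (possibly empty when i = j).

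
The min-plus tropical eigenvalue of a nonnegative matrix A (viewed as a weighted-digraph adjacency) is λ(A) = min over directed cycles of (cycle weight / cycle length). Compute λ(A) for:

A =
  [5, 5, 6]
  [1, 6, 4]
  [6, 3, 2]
λ(A) = 2

Enumerate directed cycles and compute their means (weight / length). Sample:
  cycle 0 → 0: weight = 5, length = 1, mean = 5/1 ≈ 5.000
  cycle 1 → 1: weight = 6, length = 1, mean = 6/1 ≈ 6.000
  cycle 2 → 2: weight = 2, length = 1, mean = 2/1 ≈ 2.000
  cycle 0 → 1 → 0: weight = 6, length = 2, mean = 6/2 ≈ 3.000
  cycle 0 → 2 → 0: weight = 12, length = 2, mean = 12/2 ≈ 6.000
  cycle 1 → 0 → 1: weight = 6, length = 2, mean = 6/2 ≈ 3.000
Minimum mean = 2.000, attained e.g. along the cycle 2 → 2 with weight 2 and length 1. So λ(A) = 2/1 = 2.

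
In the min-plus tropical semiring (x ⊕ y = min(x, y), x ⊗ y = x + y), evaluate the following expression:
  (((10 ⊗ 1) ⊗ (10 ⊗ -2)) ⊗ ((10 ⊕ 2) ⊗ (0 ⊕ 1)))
(((10 ⊗ 1) ⊗ (10 ⊗ -2)) ⊗ ((10 ⊕ 2) ⊗ (0 ⊕ 1))) = 21

Expand innermost to outermost. Recall ⊕ takes the minimum of its arguments and ⊗ takes their sum. Working out the expression (((10 ⊗ 1) ⊗ (10 ⊗ -2)) ⊗ ((10 ⊕ 2) ⊗ (0 ⊕ 1))) gives 21.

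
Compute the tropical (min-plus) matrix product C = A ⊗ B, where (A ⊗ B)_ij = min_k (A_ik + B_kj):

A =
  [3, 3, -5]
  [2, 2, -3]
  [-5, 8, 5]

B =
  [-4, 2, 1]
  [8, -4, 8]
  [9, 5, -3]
A ⊗ B =
  [-1, -1, -8]
  [-2, -2, -6]
  [-9, -3, -4]

Apply the min-plus product entry-by-entry:
  C[0][0] = min over k of (A[0][0] + B[0][0] = 3 + -4 = -1, A[0][1] + B[1][0] = 3 + 8 = 11, A[0][2] + B[2][0] = -5 + 9 = 4) = -1 (attained at k = 0)
  C[0][1] = min over k of (A[0][0] + B[0][1] = 3 + 2 = 5, A[0][1] + B[1][1] = 3 + -4 = -1, A[0][2] + B[2][1] = -5 + 5 = 0) = -1 (attained at k = 1)
  C[0][2] = min over k of (A[0][0] + B[0][2] = 3 + 1 = 4, A[0][1] + B[1][2] = 3 + 8 = 11, A[0][2] + B[2][2] = -5 + -3 = -8) = -8 (attained at k = 2)
  C[1][0] = min over k of (A[1][0] + B[0][0] = 2 + -4 = -2, A[1][1] + B[1][0] = 2 + 8 = 10, A[1][2] + B[2][0] = -3 + 9 = 6) = -2 (attained at k = 0)
  C[1][1] = min over k of (A[1][0] + B[0][1] = 2 + 2 = 4, A[1][1] + B[1][1] = 2 + -4 = -2, A[1][2] + B[2][1] = -3 + 5 = 2) = -2 (attained at k = 1)
  C[1][2] = min over k of (A[1][0] + B[0][2] = 2 + 1 = 3, A[1][1] + B[1][2] = 2 + 8 = 10, A[1][2] + B[2][2] = -3 + -3 = -6) = -6 (attained at k = 2)
  C[2][0] = min over k of (A[2][0] + B[0][0] = -5 + -4 = -9, A[2][1] + B[1][0] = 8 + 8 = 16, A[2][2] + B[2][0] = 5 + 9 = 14) = -9 (attained at k = 0)
  C[2][1] = min over k of (A[2][0] + B[0][1] = -5 + 2 = -3, A[2][1] + B[1][1] = 8 + -4 = 4, A[2][2] + B[2][1] = 5 + 5 = 10) = -3 (attained at k = 0)
  C[2][2] = min over k of (A[2][0] + B[0][2] = -5 + 1 = -4, A[2][1] + B[1][2] = 8 + 8 = 16, A[2][2] + B[2][2] = 5 + -3 = 2) = -4 (attained at k = 0)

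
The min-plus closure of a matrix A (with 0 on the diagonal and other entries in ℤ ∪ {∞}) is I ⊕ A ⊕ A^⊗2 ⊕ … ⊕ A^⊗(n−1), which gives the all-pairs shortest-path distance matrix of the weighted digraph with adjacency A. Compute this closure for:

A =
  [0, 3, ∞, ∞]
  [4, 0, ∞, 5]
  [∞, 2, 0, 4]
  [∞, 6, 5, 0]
Closure =
  [0, 3, 13, 8]
  [4, 0, 10, 5]
  [6, 2, 0, 4]
  [10, 6, 5, 0]

This is the Floyd-Warshall all-pairs shortest-path computation. For each intermediate vertex k = 0, 1, …, 3, update dist[i][j] ← min(dist[i][j], dist[i][k] + dist[k][j]). The final matrix gives, for each (i, j), the minimum total weight of any directed path from i to j (possibly empty when i = j).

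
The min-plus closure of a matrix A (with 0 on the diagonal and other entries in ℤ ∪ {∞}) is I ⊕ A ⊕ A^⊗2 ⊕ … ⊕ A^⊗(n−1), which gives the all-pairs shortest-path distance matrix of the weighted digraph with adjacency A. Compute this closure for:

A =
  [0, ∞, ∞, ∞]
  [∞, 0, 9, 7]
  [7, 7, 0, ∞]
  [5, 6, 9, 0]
Closure =
  [0, ∞, ∞, ∞]
  [12, 0, 9, 7]
  [7, 7, 0, 14]
  [5, 6, 9, 0]

This is the Floyd-Warshall all-pairs shortest-path computation. For each intermediate vertex k = 0, 1, …, 3, update dist[i][j] ← min(dist[i][j], dist[i][k] + dist[k][j]). The final matrix gives, for each (i, j), the minimum total weight of any directed path from i to j (possibly empty when i = j).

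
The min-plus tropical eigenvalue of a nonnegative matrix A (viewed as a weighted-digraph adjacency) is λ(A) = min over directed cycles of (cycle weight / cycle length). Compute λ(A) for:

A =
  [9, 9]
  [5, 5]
λ(A) = 5

Enumerate directed cycles and compute their means (weight / length). Sample:
  cycle 0 → 0: weight = 9, length = 1, mean = 9/1 ≈ 9.000
  cycle 1 → 1: weight = 5, length = 1, mean = 5/1 ≈ 5.000
  cycle 0 → 1 → 0: weight = 14, length = 2, mean = 14/2 ≈ 7.000
  cycle 1 → 0 → 1: weight = 14, length = 2, mean = 14/2 ≈ 7.000
Minimum mean = 5.000, attained e.g. along the cycle 1 → 1 with weight 5 and length 1. So λ(A) = 5/1 = 5.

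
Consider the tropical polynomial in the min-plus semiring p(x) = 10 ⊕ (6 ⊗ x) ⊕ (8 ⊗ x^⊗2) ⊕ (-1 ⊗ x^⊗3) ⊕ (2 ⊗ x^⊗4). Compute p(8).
p(8) = 10

A tropical monomial a ⊗ x^⊗i evaluates to a + i · x. Evaluating each term at x = 8:
  Term 0 contributes 10 + 0 · 8 = 10
  Term 1 contributes 6 + 1 · 8 = 14
  Term 2 contributes 8 + 2 · 8 = 24
  Term 3 contributes -1 + 3 · 8 = 23
  Term 4 contributes 2 + 4 · 8 = 34
p(8) = ⊕ of these = min[10, 14, 24, 23, 34] = 10.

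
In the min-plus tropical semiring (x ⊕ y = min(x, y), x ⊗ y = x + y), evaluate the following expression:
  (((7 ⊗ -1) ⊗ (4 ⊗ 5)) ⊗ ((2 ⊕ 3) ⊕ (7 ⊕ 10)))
(((7 ⊗ -1) ⊗ (4 ⊗ 5)) ⊗ ((2 ⊕ 3) ⊕ (7 ⊕ 10))) = 17

Expand innermost to outermost. Recall ⊕ takes the minimum of its arguments and ⊗ takes their sum. Working out the expression (((7 ⊗ -1) ⊗ (4 ⊗ 5)) ⊗ ((2 ⊕ 3) ⊕ (7 ⊕ 10))) gives 17.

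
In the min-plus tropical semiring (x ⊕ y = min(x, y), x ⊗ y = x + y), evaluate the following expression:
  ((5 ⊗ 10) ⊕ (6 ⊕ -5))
((5 ⊗ 10) ⊕ (6 ⊕ -5)) = -5

Expand innermost to outermost. Recall ⊕ takes the minimum of its arguments and ⊗ takes their sum. Working out the expression ((5 ⊗ 10) ⊕ (6 ⊕ -5)) gives -5.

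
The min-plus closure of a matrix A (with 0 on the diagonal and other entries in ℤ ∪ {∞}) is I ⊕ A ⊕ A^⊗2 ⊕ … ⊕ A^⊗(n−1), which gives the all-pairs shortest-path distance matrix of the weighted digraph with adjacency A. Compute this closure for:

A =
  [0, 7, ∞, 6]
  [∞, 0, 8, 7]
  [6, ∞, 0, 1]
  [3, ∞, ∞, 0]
Closure =
  [0, 7, 15, 6]
  [10, 0, 8, 7]
  [4, 11, 0, 1]
  [3, 10, 18, 0]

This is the Floyd-Warshall all-pairs shortest-path computation. For each intermediate vertex k = 0, 1, …, 3, update dist[i][j] ← min(dist[i][j], dist[i][k] + dist[k][j]). The final matrix gives, for each (i, j), the minimum total weight of any directed path from i to j (possibly empty when i = j).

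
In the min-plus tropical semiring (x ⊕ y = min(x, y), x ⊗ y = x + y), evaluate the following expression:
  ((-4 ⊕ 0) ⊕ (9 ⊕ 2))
((-4 ⊕ 0) ⊕ (9 ⊕ 2)) = -4

Expand innermost to outermost. Recall ⊕ takes the minimum of its arguments and ⊗ takes their sum. Working out the expression ((-4 ⊕ 0) ⊕ (9 ⊕ 2)) gives -4.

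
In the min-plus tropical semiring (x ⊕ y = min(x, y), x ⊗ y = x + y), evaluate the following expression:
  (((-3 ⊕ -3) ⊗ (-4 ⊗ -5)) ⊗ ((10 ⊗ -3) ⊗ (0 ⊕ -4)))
(((-3 ⊕ -3) ⊗ (-4 ⊗ -5)) ⊗ ((10 ⊗ -3) ⊗ (0 ⊕ -4))) = -9

Expand innermost to outermost. Recall ⊕ takes the minimum of its arguments and ⊗ takes their sum. Working out the expression (((-3 ⊕ -3) ⊗ (-4 ⊗ -5)) ⊗ ((10 ⊗ -3) ⊗ (0 ⊕ -4))) gives -9.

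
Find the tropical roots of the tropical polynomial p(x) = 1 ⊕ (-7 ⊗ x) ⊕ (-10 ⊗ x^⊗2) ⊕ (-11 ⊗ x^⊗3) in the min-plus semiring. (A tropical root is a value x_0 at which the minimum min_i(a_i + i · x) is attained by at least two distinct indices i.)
Roots: {1, 3, 8}

Each tropical root is a break point of the lower envelope of the lines y = a_i + i · x (there are 4 lines, with slopes 0, 1, ..., 3). Only the lines that attain the minimum somewhere contribute to roots; other lines are dominated. Here the surviving (envelope) indices are i = 3, i = 2, i = 1, i = 0.
Intersections between consecutive envelope lines give the roots: for adjacent envelope indices i < j the intersection is x = (a_i − a_j) / (j − i). Reading off the sorted break points: {1, 3, 8}.
Verification: at each break x_0, at least two indices attain the minimum of min_i(a_i + i · x_0).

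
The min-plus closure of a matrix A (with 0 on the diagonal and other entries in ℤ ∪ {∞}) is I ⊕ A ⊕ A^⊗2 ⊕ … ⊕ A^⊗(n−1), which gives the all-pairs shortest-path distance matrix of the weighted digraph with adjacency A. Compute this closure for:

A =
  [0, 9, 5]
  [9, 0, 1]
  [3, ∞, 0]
Closure =
  [0, 9, 5]
  [4, 0, 1]
  [3, 12, 0]

This is the Floyd-Warshall all-pairs shortest-path computation. For each intermediate vertex k = 0, 1, …, 2, update dist[i][j] ← min(dist[i][j], dist[i][k] + dist[k][j]). The final matrix gives, for each (i, j), the minimum total weight of any directed path from i to j (possibly empty when i = j).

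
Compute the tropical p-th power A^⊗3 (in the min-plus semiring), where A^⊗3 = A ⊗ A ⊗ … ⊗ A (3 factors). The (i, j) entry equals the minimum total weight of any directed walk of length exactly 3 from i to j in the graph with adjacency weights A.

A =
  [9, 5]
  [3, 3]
A^⊗3 =
  [11, 11]
  [9, 9]

Each entry (A^⊗3)_ij equals the minimum over all length-3 walks i = v_0 → v_1 → … → v_3 = j of Σ_t A[v_t][v_{t+1}]. For example, for (i, j) = (0, 1) we minimise over 4 possible intermediate vertex sequences; the minimum is 11, attained along the walk 0 → 1 → 1 → 1.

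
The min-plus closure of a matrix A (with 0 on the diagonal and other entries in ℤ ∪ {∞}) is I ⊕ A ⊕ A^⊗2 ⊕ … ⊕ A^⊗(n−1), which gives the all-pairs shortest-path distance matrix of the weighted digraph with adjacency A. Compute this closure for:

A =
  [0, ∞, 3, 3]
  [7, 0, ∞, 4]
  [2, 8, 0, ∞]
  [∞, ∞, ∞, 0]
Closure =
  [0, 11, 3, 3]
  [7, 0, 10, 4]
  [2, 8, 0, 5]
  [∞, ∞, ∞, 0]

This is the Floyd-Warshall all-pairs shortest-path computation. For each intermediate vertex k = 0, 1, …, 3, update dist[i][j] ← min(dist[i][j], dist[i][k] + dist[k][j]). The final matrix gives, for each (i, j), the minimum total weight of any directed path from i to j (possibly empty when i = j).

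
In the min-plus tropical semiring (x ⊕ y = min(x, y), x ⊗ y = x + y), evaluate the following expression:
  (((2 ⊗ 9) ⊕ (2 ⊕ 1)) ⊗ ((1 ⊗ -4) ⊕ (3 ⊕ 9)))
(((2 ⊗ 9) ⊕ (2 ⊕ 1)) ⊗ ((1 ⊗ -4) ⊕ (3 ⊕ 9))) = -2

Expand innermost to outermost. Recall ⊕ takes the minimum of its arguments and ⊗ takes their sum. Working out the expression (((2 ⊗ 9) ⊕ (2 ⊕ 1)) ⊗ ((1 ⊗ -4) ⊕ (3 ⊕ 9))) gives -2.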